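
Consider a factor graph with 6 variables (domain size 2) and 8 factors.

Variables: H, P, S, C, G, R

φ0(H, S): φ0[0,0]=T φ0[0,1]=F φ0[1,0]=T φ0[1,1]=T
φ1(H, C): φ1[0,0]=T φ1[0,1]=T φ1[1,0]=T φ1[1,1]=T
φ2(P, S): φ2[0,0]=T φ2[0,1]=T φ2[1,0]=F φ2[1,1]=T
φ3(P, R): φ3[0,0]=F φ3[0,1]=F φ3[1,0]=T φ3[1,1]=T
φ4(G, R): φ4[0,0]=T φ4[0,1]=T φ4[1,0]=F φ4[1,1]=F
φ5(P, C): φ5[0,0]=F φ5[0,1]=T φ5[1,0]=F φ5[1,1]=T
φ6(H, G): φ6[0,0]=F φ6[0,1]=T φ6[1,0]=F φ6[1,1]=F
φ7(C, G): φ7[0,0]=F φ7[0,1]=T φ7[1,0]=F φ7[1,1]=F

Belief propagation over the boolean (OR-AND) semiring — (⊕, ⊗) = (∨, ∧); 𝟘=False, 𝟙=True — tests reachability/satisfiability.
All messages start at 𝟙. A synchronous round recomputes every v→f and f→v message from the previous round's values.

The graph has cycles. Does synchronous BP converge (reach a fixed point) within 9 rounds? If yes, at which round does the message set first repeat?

init: all messages = 𝟙 over 2 values
r1 m[φ0→H] = [T, T]
r1 m[φ0→S] = [T, T]
r1 m[φ1→H] = [T, T]
r1 m[φ1→C] = [T, T]
r1 m[φ2→P] = [T, T]
r1 m[φ2→S] = [T, T]
r1 m[φ3→P] = [F, T]
r1 m[φ3→R] = [T, T]
r1 m[φ4→G] = [T, F]
r1 m[φ4→R] = [T, T]
r1 m[φ5→P] = [T, T]
r1 m[φ5→C] = [F, T]
r1 m[φ6→H] = [T, F]
r1 m[φ6→G] = [F, T]
r1 m[φ7→C] = [T, F]
r1 m[φ7→G] = [F, T]
r1 m[H→φ0] = [T, T]
r1 m[H→φ1] = [T, T]
r1 m[H→φ6] = [T, T]
r1 m[P→φ2] = [T, T]
r1 m[P→φ3] = [T, T]
r1 m[P→φ5] = [T, T]
r1 m[S→φ0] = [T, T]
r1 m[S→φ2] = [T, T]
r1 m[C→φ1] = [T, T]
r1 m[C→φ5] = [T, T]
r1 m[C→φ7] = [T, T]
r1 m[G→φ4] = [T, T]
r1 m[G→φ6] = [T, T]
r1 m[G→φ7] = [T, T]
r1 m[R→φ3] = [T, T]
r1 m[R→φ4] = [T, T]
r2 m[φ0→H] = [T, T]
r2 m[φ0→S] = [T, T]
r2 m[φ1→H] = [T, T]
r2 m[φ1→C] = [T, T]
r2 m[φ2→P] = [T, T]
r2 m[φ2→S] = [T, T]
r2 m[φ3→P] = [F, T]
r2 m[φ3→R] = [T, T]
r2 m[φ4→G] = [T, F]
r2 m[φ4→R] = [T, T]
r2 m[φ5→P] = [T, T]
r2 m[φ5→C] = [F, T]
r2 m[φ6→H] = [T, F]
r2 m[φ6→G] = [F, T]
r2 m[φ7→C] = [T, F]
r2 m[φ7→G] = [F, T]
r2 m[H→φ0] = [T, F]
r2 m[H→φ1] = [T, F]
r2 m[H→φ6] = [T, T]
r2 m[P→φ2] = [F, T]
r2 m[P→φ3] = [T, T]
r2 m[P→φ5] = [F, T]
r2 m[S→φ0] = [T, T]
r2 m[S→φ2] = [T, T]
r2 m[C→φ1] = [F, F]
r2 m[C→φ5] = [T, F]
r2 m[C→φ7] = [F, T]
r2 m[G→φ4] = [F, T]
r2 m[G→φ6] = [F, F]
r2 m[G→φ7] = [F, F]
r2 m[R→φ3] = [T, T]
r2 m[R→φ4] = [T, T]
r3 m[φ0→H] = [T, T]
r3 m[φ0→S] = [T, F]
r3 m[φ1→H] = [F, F]
r3 m[φ1→C] = [T, T]
r3 m[φ2→P] = [T, T]
r3 m[φ2→S] = [F, T]
r3 m[φ3→P] = [F, T]
r3 m[φ3→R] = [T, T]
r3 m[φ4→G] = [T, F]
r3 m[φ4→R] = [F, F]
r3 m[φ5→P] = [F, F]
r3 m[φ5→C] = [F, T]
r3 m[φ6→H] = [F, F]
r3 m[φ6→G] = [F, T]
r3 m[φ7→C] = [F, F]
r3 m[φ7→G] = [F, F]
r3 m[H→φ0] = [T, F]
r3 m[H→φ1] = [T, F]
r3 m[H→φ6] = [T, T]
r3 m[P→φ2] = [F, T]
r3 m[P→φ3] = [T, T]
r3 m[P→φ5] = [F, T]
r3 m[S→φ0] = [T, T]
r3 m[S→φ2] = [T, T]
r3 m[C→φ1] = [F, F]
r3 m[C→φ5] = [T, F]
r3 m[C→φ7] = [F, T]
r3 m[G→φ4] = [F, T]
r3 m[G→φ6] = [F, F]
r3 m[G→φ7] = [F, F]
r3 m[R→φ3] = [T, T]
r3 m[R→φ4] = [T, T]
r4 m[φ0→H] = [T, T]
r4 m[φ0→S] = [T, F]
r4 m[φ1→H] = [F, F]
r4 m[φ1→C] = [T, T]
r4 m[φ2→P] = [T, T]
r4 m[φ2→S] = [F, T]
r4 m[φ3→P] = [F, T]
r4 m[φ3→R] = [T, T]
r4 m[φ4→G] = [T, F]
r4 m[φ4→R] = [F, F]
r4 m[φ5→P] = [F, F]
r4 m[φ5→C] = [F, T]
r4 m[φ6→H] = [F, F]
r4 m[φ6→G] = [F, T]
r4 m[φ7→C] = [F, F]
r4 m[φ7→G] = [F, F]
r4 m[H→φ0] = [F, F]
r4 m[H→φ1] = [F, F]
r4 m[H→φ6] = [F, F]
r4 m[P→φ2] = [F, F]
r4 m[P→φ3] = [F, F]
r4 m[P→φ5] = [F, T]
r4 m[S→φ0] = [F, T]
r4 m[S→φ2] = [T, F]
r4 m[C→φ1] = [F, F]
r4 m[C→φ5] = [F, F]
r4 m[C→φ7] = [F, T]
r4 m[G→φ4] = [F, F]
r4 m[G→φ6] = [F, F]
r4 m[G→φ7] = [F, F]
r4 m[R→φ3] = [F, F]
r4 m[R→φ4] = [T, T]
r5 m[φ0→H] = [F, T]
r5 m[φ0→S] = [F, F]
r5 m[φ1→H] = [F, F]
r5 m[φ1→C] = [F, F]
r5 m[φ2→P] = [T, F]
r5 m[φ2→S] = [F, F]
r5 m[φ3→P] = [F, F]
r5 m[φ3→R] = [F, F]
r5 m[φ4→G] = [T, F]
r5 m[φ4→R] = [F, F]
r5 m[φ5→P] = [F, F]
r5 m[φ5→C] = [F, T]
r5 m[φ6→H] = [F, F]
r5 m[φ6→G] = [F, F]
r5 m[φ7→C] = [F, F]
r5 m[φ7→G] = [F, F]
r5 m[H→φ0] = [F, F]
r5 m[H→φ1] = [F, F]
r5 m[H→φ6] = [F, F]
r5 m[P→φ2] = [F, F]
r5 m[P→φ3] = [F, F]
r5 m[P→φ5] = [F, T]
r5 m[S→φ0] = [F, T]
r5 m[S→φ2] = [T, F]
r5 m[C→φ1] = [F, F]
r5 m[C→φ5] = [F, F]
r5 m[C→φ7] = [F, T]
r5 m[G→φ4] = [F, F]
r5 m[G→φ6] = [F, F]
r5 m[G→φ7] = [F, F]
r5 m[R→φ3] = [F, F]
r5 m[R→φ4] = [T, T]
r6 m[φ0→H] = [F, T]
r6 m[φ0→S] = [F, F]
r6 m[φ1→H] = [F, F]
r6 m[φ1→C] = [F, F]
r6 m[φ2→P] = [T, F]
r6 m[φ2→S] = [F, F]
r6 m[φ3→P] = [F, F]
r6 m[φ3→R] = [F, F]
r6 m[φ4→G] = [T, F]
r6 m[φ4→R] = [F, F]
r6 m[φ5→P] = [F, F]
r6 m[φ5→C] = [F, T]
r6 m[φ6→H] = [F, F]
r6 m[φ6→G] = [F, F]
r6 m[φ7→C] = [F, F]
r6 m[φ7→G] = [F, F]
r6 m[H→φ0] = [F, F]
r6 m[H→φ1] = [F, F]
r6 m[H→φ6] = [F, F]
r6 m[P→φ2] = [F, F]
r6 m[P→φ3] = [F, F]
r6 m[P→φ5] = [F, F]
r6 m[S→φ0] = [F, F]
r6 m[S→φ2] = [F, F]
r6 m[C→φ1] = [F, F]
r6 m[C→φ5] = [F, F]
r6 m[C→φ7] = [F, F]
r6 m[G→φ4] = [F, F]
r6 m[G→φ6] = [F, F]
r6 m[G→φ7] = [F, F]
r6 m[R→φ3] = [F, F]
r6 m[R→φ4] = [F, F]
r7 m[φ0→H] = [F, F]
r7 m[φ0→S] = [F, F]
r7 m[φ1→H] = [F, F]
r7 m[φ1→C] = [F, F]
r7 m[φ2→P] = [F, F]
r7 m[φ2→S] = [F, F]
r7 m[φ3→P] = [F, F]
r7 m[φ3→R] = [F, F]
r7 m[φ4→G] = [F, F]
r7 m[φ4→R] = [F, F]
r7 m[φ5→P] = [F, F]
r7 m[φ5→C] = [F, F]
r7 m[φ6→H] = [F, F]
r7 m[φ6→G] = [F, F]
r7 m[φ7→C] = [F, F]
r7 m[φ7→G] = [F, F]
r7 m[H→φ0] = [F, F]
r7 m[H→φ1] = [F, F]
r7 m[H→φ6] = [F, F]
r7 m[P→φ2] = [F, F]
r7 m[P→φ3] = [F, F]
r7 m[P→φ5] = [F, F]
r7 m[S→φ0] = [F, F]
r7 m[S→φ2] = [F, F]
r7 m[C→φ1] = [F, F]
r7 m[C→φ5] = [F, F]
r7 m[C→φ7] = [F, F]
r7 m[G→φ4] = [F, F]
r7 m[G→φ6] = [F, F]
r7 m[G→φ7] = [F, F]
r7 m[R→φ3] = [F, F]
r7 m[R→φ4] = [F, F]
r8 m[φ0→H] = [F, F]
r8 m[φ0→S] = [F, F]
r8 m[φ1→H] = [F, F]
r8 m[φ1→C] = [F, F]
r8 m[φ2→P] = [F, F]
r8 m[φ2→S] = [F, F]
r8 m[φ3→P] = [F, F]
r8 m[φ3→R] = [F, F]
r8 m[φ4→G] = [F, F]
r8 m[φ4→R] = [F, F]
r8 m[φ5→P] = [F, F]
r8 m[φ5→C] = [F, F]
r8 m[φ6→H] = [F, F]
r8 m[φ6→G] = [F, F]
r8 m[φ7→C] = [F, F]
r8 m[φ7→G] = [F, F]
r8 m[H→φ0] = [F, F]
r8 m[H→φ1] = [F, F]
r8 m[H→φ6] = [F, F]
r8 m[P→φ2] = [F, F]
r8 m[P→φ3] = [F, F]
r8 m[P→φ5] = [F, F]
r8 m[S→φ0] = [F, F]
r8 m[S→φ2] = [F, F]
r8 m[C→φ1] = [F, F]
r8 m[C→φ5] = [F, F]
r8 m[C→φ7] = [F, F]
r8 m[G→φ4] = [F, F]
r8 m[G→φ6] = [F, F]
r8 m[G→φ7] = [F, F]
r8 m[R→φ3] = [F, F]
r8 m[R→φ4] = [F, F]
fixed point reached at round 8
messages reach a fixed point at round 8

CONVERGED at round 8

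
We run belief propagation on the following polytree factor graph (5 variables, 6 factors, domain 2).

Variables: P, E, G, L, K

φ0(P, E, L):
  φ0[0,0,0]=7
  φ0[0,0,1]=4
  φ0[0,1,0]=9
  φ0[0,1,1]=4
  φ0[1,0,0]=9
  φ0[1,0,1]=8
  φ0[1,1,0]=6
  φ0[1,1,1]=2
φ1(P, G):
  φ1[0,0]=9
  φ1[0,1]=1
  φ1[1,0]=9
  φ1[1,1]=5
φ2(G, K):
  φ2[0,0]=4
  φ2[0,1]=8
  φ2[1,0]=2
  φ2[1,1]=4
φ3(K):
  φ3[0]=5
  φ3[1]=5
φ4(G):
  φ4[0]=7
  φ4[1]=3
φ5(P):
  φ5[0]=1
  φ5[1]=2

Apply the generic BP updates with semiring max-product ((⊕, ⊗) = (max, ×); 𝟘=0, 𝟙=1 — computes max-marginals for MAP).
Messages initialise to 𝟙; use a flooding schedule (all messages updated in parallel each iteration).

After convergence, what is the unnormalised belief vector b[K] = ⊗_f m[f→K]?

b[K] = [22680, 45360]

init: all messages = 𝟙 over 2 values
r1 m[φ0→P] = [9, 9]
r1 m[φ0→E] = [9, 9]
r1 m[φ0→L] = [9, 8]
r1 m[φ1→P] = [9, 9]
r1 m[φ1→G] = [9, 5]
r1 m[φ2→G] = [8, 4]
r1 m[φ2→K] = [4, 8]
r1 m[φ3→K] = [5, 5]
r1 m[φ4→G] = [7, 3]
r1 m[φ5→P] = [1, 2]
r1 m[P→φ0] = [1, 1]
r1 m[P→φ1] = [1, 1]
r1 m[P→φ5] = [1, 1]
r1 m[E→φ0] = [1, 1]
r1 m[G→φ1] = [1, 1]
r1 m[G→φ2] = [1, 1]
r1 m[G→φ4] = [1, 1]
r1 m[L→φ0] = [1, 1]
r1 m[K→φ2] = [1, 1]
r1 m[K→φ3] = [1, 1]
r2 m[φ0→P] = [9, 9]
r2 m[φ0→E] = [9, 9]
r2 m[φ0→L] = [9, 8]
r2 m[φ1→P] = [9, 9]
r2 m[φ1→G] = [9, 5]
r2 m[φ2→G] = [8, 4]
r2 m[φ2→K] = [4, 8]
r2 m[φ3→K] = [5, 5]
r2 m[φ4→G] = [7, 3]
r2 m[φ5→P] = [1, 2]
r2 m[P→φ0] = [9, 18]
r2 m[P→φ1] = [9, 18]
r2 m[P→φ5] = [81, 81]
r2 m[E→φ0] = [1, 1]
r2 m[G→φ1] = [56, 12]
r2 m[G→φ2] = [63, 15]
r2 m[G→φ4] = [72, 20]
r2 m[L→φ0] = [1, 1]
r2 m[K→φ2] = [5, 5]
r2 m[K→φ3] = [4, 8]
r3 m[φ0→P] = [9, 9]
r3 m[φ0→E] = [162, 108]
r3 m[φ0→L] = [162, 144]
r3 m[φ1→P] = [504, 504]
r3 m[φ1→G] = [162, 90]
r3 m[φ2→G] = [40, 20]
r3 m[φ2→K] = [252, 504]
r3 m[φ3→K] = [5, 5]
r3 m[φ4→G] = [7, 3]
r3 m[φ5→P] = [1, 2]
r3 m[P→φ0] = [9, 18]
r3 m[P→φ1] = [9, 18]
r3 m[P→φ5] = [81, 81]
r3 m[E→φ0] = [1, 1]
r3 m[G→φ1] = [56, 12]
r3 m[G→φ2] = [63, 15]
r3 m[G→φ4] = [72, 20]
r3 m[L→φ0] = [1, 1]
r3 m[K→φ2] = [5, 5]
r3 m[K→φ3] = [4, 8]
r4 m[φ0→P] = [9, 9]
r4 m[φ0→E] = [162, 108]
r4 m[φ0→L] = [162, 144]
r4 m[φ1→P] = [504, 504]
r4 m[φ1→G] = [162, 90]
r4 m[φ2→G] = [40, 20]
r4 m[φ2→K] = [252, 504]
r4 m[φ3→K] = [5, 5]
r4 m[φ4→G] = [7, 3]
r4 m[φ5→P] = [1, 2]
r4 m[P→φ0] = [504, 1008]
r4 m[P→φ1] = [9, 18]
r4 m[P→φ5] = [4536, 4536]
r4 m[E→φ0] = [1, 1]
r4 m[G→φ1] = [280, 60]
r4 m[G→φ2] = [1134, 270]
r4 m[G→φ4] = [6480, 1800]
r4 m[L→φ0] = [1, 1]
r4 m[K→φ2] = [5, 5]
r4 m[K→φ3] = [252, 504]
r5 m[φ0→P] = [9, 9]
r5 m[φ0→E] = [9072, 6048]
r5 m[φ0→L] = [9072, 8064]
r5 m[φ1→P] = [2520, 2520]
r5 m[φ1→G] = [162, 90]
r5 m[φ2→G] = [40, 20]
r5 m[φ2→K] = [4536, 9072]
r5 m[φ3→K] = [5, 5]
r5 m[φ4→G] = [7, 3]
r5 m[φ5→P] = [1, 2]
r5 m[P→φ0] = [504, 1008]
r5 m[P→φ1] = [9, 18]
r5 m[P→φ5] = [4536, 4536]
r5 m[E→φ0] = [1, 1]
r5 m[G→φ1] = [280, 60]
r5 m[G→φ2] = [1134, 270]
r5 m[G→φ4] = [6480, 1800]
r5 m[L→φ0] = [1, 1]
r5 m[K→φ2] = [5, 5]
r5 m[K→φ3] = [252, 504]
r6 m[φ0→P] = [9, 9]
r6 m[φ0→E] = [9072, 6048]
r6 m[φ0→L] = [9072, 8064]
r6 m[φ1→P] = [2520, 2520]
r6 m[φ1→G] = [162, 90]
r6 m[φ2→G] = [40, 20]
r6 m[φ2→K] = [4536, 9072]
r6 m[φ3→K] = [5, 5]
r6 m[φ4→G] = [7, 3]
r6 m[φ5→P] = [1, 2]
r6 m[P→φ0] = [2520, 5040]
r6 m[P→φ1] = [9, 18]
r6 m[P→φ5] = [22680, 22680]
r6 m[E→φ0] = [1, 1]
r6 m[G→φ1] = [280, 60]
r6 m[G→φ2] = [1134, 270]
r6 m[G→φ4] = [6480, 1800]
r6 m[L→φ0] = [1, 1]
r6 m[K→φ2] = [5, 5]
r6 m[K→φ3] = [4536, 9072]
r7 m[φ0→P] = [9, 9]
r7 m[φ0→E] = [45360, 30240]
r7 m[φ0→L] = [45360, 40320]
r7 m[φ1→P] = [2520, 2520]
r7 m[φ1→G] = [162, 90]
r7 m[φ2→G] = [40, 20]
r7 m[φ2→K] = [4536, 9072]
r7 m[φ3→K] = [5, 5]
r7 m[φ4→G] = [7, 3]
r7 m[φ5→P] = [1, 2]
r7 m[P→φ0] = [2520, 5040]
r7 m[P→φ1] = [9, 18]
r7 m[P→φ5] = [22680, 22680]
r7 m[E→φ0] = [1, 1]
r7 m[G→φ1] = [280, 60]
r7 m[G→φ2] = [1134, 270]
r7 m[G→φ4] = [6480, 1800]
r7 m[L→φ0] = [1, 1]
r7 m[K→φ2] = [5, 5]
r7 m[K→φ3] = [4536, 9072]
r8 m[φ0→P] = [9, 9]
r8 m[φ0→E] = [45360, 30240]
r8 m[φ0→L] = [45360, 40320]
r8 m[φ1→P] = [2520, 2520]
r8 m[φ1→G] = [162, 90]
r8 m[φ2→G] = [40, 20]
r8 m[φ2→K] = [4536, 9072]
r8 m[φ3→K] = [5, 5]
r8 m[φ4→G] = [7, 3]
r8 m[φ5→P] = [1, 2]
r8 m[P→φ0] = [2520, 5040]
r8 m[P→φ1] = [9, 18]
r8 m[P→φ5] = [22680, 22680]
r8 m[E→φ0] = [1, 1]
r8 m[G→φ1] = [280, 60]
r8 m[G→φ2] = [1134, 270]
r8 m[G→φ4] = [6480, 1800]
r8 m[L→φ0] = [1, 1]
r8 m[K→φ2] = [5, 5]
r8 m[K→φ3] = [4536, 9072]
fixed point reached at round 8
b[K] = ⊗ incoming = [22680, 45360]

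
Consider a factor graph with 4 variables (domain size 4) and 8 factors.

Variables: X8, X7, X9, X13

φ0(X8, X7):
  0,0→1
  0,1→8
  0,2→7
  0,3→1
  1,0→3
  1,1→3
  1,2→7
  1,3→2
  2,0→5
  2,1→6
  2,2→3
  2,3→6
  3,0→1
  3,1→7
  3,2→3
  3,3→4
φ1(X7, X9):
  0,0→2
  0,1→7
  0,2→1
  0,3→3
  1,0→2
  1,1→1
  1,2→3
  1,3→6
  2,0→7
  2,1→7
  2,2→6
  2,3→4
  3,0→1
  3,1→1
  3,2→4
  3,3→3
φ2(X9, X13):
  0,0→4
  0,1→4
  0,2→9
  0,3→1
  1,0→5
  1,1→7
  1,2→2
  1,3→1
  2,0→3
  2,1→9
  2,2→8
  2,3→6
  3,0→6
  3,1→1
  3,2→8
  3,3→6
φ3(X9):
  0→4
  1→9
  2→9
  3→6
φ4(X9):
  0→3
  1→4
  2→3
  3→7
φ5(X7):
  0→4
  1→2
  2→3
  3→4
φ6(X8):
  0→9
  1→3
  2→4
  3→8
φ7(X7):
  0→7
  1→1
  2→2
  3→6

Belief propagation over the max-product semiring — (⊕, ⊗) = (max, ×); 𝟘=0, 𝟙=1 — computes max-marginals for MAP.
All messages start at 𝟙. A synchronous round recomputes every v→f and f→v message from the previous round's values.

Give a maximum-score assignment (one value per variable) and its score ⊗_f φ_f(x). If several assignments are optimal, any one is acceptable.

assignment: (X8=2, X7=0, X9=1, X13=1); score = 987840

init: all messages = 𝟙 over 4 values
r1 m[φ0→X8] = [8, 7, 6, 7]
r1 m[φ0→X7] = [5, 8, 7, 6]
r1 m[φ1→X7] = [7, 6, 7, 4]
r1 m[φ1→X9] = [7, 7, 6, 6]
r1 m[φ2→X9] = [9, 7, 9, 8]
r1 m[φ2→X13] = [6, 9, 9, 6]
r1 m[φ3→X9] = [4, 9, 9, 6]
r1 m[φ4→X9] = [3, 4, 3, 7]
r1 m[φ5→X7] = [4, 2, 3, 4]
r1 m[φ6→X8] = [9, 3, 4, 8]
r1 m[φ7→X7] = [7, 1, 2, 6]
r1 m[X8→φ0] = [1, 1, 1, 1]
r1 m[X8→φ6] = [1, 1, 1, 1]
r1 m[X7→φ0] = [1, 1, 1, 1]
r1 m[X7→φ1] = [1, 1, 1, 1]
r1 m[X7→φ5] = [1, 1, 1, 1]
r1 m[X7→φ7] = [1, 1, 1, 1]
r1 m[X9→φ1] = [1, 1, 1, 1]
r1 m[X9→φ2] = [1, 1, 1, 1]
r1 m[X9→φ3] = [1, 1, 1, 1]
r1 m[X9→φ4] = [1, 1, 1, 1]
r1 m[X13→φ2] = [1, 1, 1, 1]
r2 m[φ0→X8] = [8, 7, 6, 7]
r2 m[φ0→X7] = [5, 8, 7, 6]
r2 m[φ1→X7] = [7, 6, 7, 4]
r2 m[φ1→X9] = [7, 7, 6, 6]
r2 m[φ2→X9] = [9, 7, 9, 8]
r2 m[φ2→X13] = [6, 9, 9, 6]
r2 m[φ3→X9] = [4, 9, 9, 6]
r2 m[φ4→X9] = [3, 4, 3, 7]
r2 m[φ5→X7] = [4, 2, 3, 4]
r2 m[φ6→X8] = [9, 3, 4, 8]
r2 m[φ7→X7] = [7, 1, 2, 6]
r2 m[X8→φ0] = [9, 3, 4, 8]
r2 m[X8→φ6] = [8, 7, 6, 7]
r2 m[X7→φ0] = [196, 12, 42, 96]
r2 m[X7→φ1] = [140, 16, 42, 144]
r2 m[X7→φ5] = [245, 48, 98, 144]
r2 m[X7→φ7] = [140, 96, 147, 96]
r2 m[X9→φ1] = [108, 252, 243, 336]
r2 m[X9→φ2] = [84, 252, 162, 252]
r2 m[X9→φ3] = [189, 196, 162, 336]
r2 m[X9→φ4] = [252, 441, 486, 288]
r2 m[X13→φ2] = [1, 1, 1, 1]
r3 m[φ0→X8] = [294, 588, 980, 384]
r3 m[φ0→X7] = [20, 72, 63, 32]
r3 m[φ1→X7] = [1764, 2016, 1764, 1008]
r3 m[φ1→X9] = [294, 980, 576, 432]
r3 m[φ2→X9] = [9, 7, 9, 8]
r3 m[φ2→X13] = [1512, 1764, 2016, 1512]
r3 m[φ3→X9] = [4, 9, 9, 6]
r3 m[φ4→X9] = [3, 4, 3, 7]
r3 m[φ5→X7] = [4, 2, 3, 4]
r3 m[φ6→X8] = [9, 3, 4, 8]
r3 m[φ7→X7] = [7, 1, 2, 6]
r3 m[X8→φ0] = [9, 3, 4, 8]
r3 m[X8→φ6] = [8, 7, 6, 7]
r3 m[X7→φ0] = [196, 12, 42, 96]
r3 m[X7→φ1] = [140, 16, 42, 144]
r3 m[X7→φ5] = [245, 48, 98, 144]
r3 m[X7→φ7] = [140, 96, 147, 96]
r3 m[X9→φ1] = [108, 252, 243, 336]
r3 m[X9→φ2] = [84, 252, 162, 252]
r3 m[X9→φ3] = [189, 196, 162, 336]
r3 m[X9→φ4] = [252, 441, 486, 288]
r3 m[X13→φ2] = [1, 1, 1, 1]
r4 m[φ0→X8] = [294, 588, 980, 384]
r4 m[φ0→X7] = [20, 72, 63, 32]
r4 m[φ1→X7] = [1764, 2016, 1764, 1008]
r4 m[φ1→X9] = [294, 980, 576, 432]
r4 m[φ2→X9] = [9, 7, 9, 8]
r4 m[φ2→X13] = [1512, 1764, 2016, 1512]
r4 m[φ3→X9] = [4, 9, 9, 6]
r4 m[φ4→X9] = [3, 4, 3, 7]
r4 m[φ5→X7] = [4, 2, 3, 4]
r4 m[φ6→X8] = [9, 3, 4, 8]
r4 m[φ7→X7] = [7, 1, 2, 6]
r4 m[X8→φ0] = [9, 3, 4, 8]
r4 m[X8→φ6] = [294, 588, 980, 384]
r4 m[X7→φ0] = [49392, 4032, 10584, 24192]
r4 m[X7→φ1] = [560, 144, 378, 768]
r4 m[X7→φ5] = [246960, 145152, 222264, 193536]
r4 m[X7→φ7] = [141120, 290304, 333396, 129024]
r4 m[X9→φ1] = [108, 252, 243, 336]
r4 m[X9→φ2] = [3528, 35280, 15552, 18144]
r4 m[X9→φ3] = [7938, 27440, 15552, 24192]
r4 m[X9→φ4] = [10584, 61740, 46656, 20736]
r4 m[X13→φ2] = [1, 1, 1, 1]
r5 m[φ0→X8] = [74088, 148176, 246960, 96768]
r5 m[φ0→X7] = [20, 72, 63, 32]
r5 m[φ1→X7] = [1764, 2016, 1764, 1008]
r5 m[φ1→X9] = [2646, 3920, 3072, 2304]
r5 m[φ2→X9] = [9, 7, 9, 8]
r5 m[φ2→X13] = [176400, 246960, 145152, 108864]
r5 m[φ3→X9] = [4, 9, 9, 6]
r5 m[φ4→X9] = [3, 4, 3, 7]
r5 m[φ5→X7] = [4, 2, 3, 4]
r5 m[φ6→X8] = [9, 3, 4, 8]
r5 m[φ7→X7] = [7, 1, 2, 6]
r5 m[X8→φ0] = [9, 3, 4, 8]
r5 m[X8→φ6] = [294, 588, 980, 384]
r5 m[X7→φ0] = [49392, 4032, 10584, 24192]
r5 m[X7→φ1] = [560, 144, 378, 768]
r5 m[X7→φ5] = [246960, 145152, 222264, 193536]
r5 m[X7→φ7] = [141120, 290304, 333396, 129024]
r5 m[X9→φ1] = [108, 252, 243, 336]
r5 m[X9→φ2] = [3528, 35280, 15552, 18144]
r5 m[X9→φ3] = [7938, 27440, 15552, 24192]
r5 m[X9→φ4] = [10584, 61740, 46656, 20736]
r5 m[X13→φ2] = [1, 1, 1, 1]
r6 m[φ0→X8] = [74088, 148176, 246960, 96768]
r6 m[φ0→X7] = [20, 72, 63, 32]
r6 m[φ1→X7] = [1764, 2016, 1764, 1008]
r6 m[φ1→X9] = [2646, 3920, 3072, 2304]
r6 m[φ2→X9] = [9, 7, 9, 8]
r6 m[φ2→X13] = [176400, 246960, 145152, 108864]
r6 m[φ3→X9] = [4, 9, 9, 6]
r6 m[φ4→X9] = [3, 4, 3, 7]
r6 m[φ5→X7] = [4, 2, 3, 4]
r6 m[φ6→X8] = [9, 3, 4, 8]
r6 m[φ7→X7] = [7, 1, 2, 6]
r6 m[X8→φ0] = [9, 3, 4, 8]
r6 m[X8→φ6] = [74088, 148176, 246960, 96768]
r6 m[X7→φ0] = [49392, 4032, 10584, 24192]
r6 m[X7→φ1] = [560, 144, 378, 768]
r6 m[X7→φ5] = [246960, 145152, 222264, 193536]
r6 m[X7→φ7] = [141120, 290304, 333396, 129024]
r6 m[X9→φ1] = [108, 252, 243, 336]
r6 m[X9→φ2] = [31752, 141120, 82944, 96768]
r6 m[X9→φ3] = [71442, 109760, 82944, 129024]
r6 m[X9→φ4] = [95256, 246960, 248832, 110592]
r6 m[X13→φ2] = [1, 1, 1, 1]
r7 m[φ0→X8] = [74088, 148176, 246960, 96768]
r7 m[φ0→X7] = [20, 72, 63, 32]
r7 m[φ1→X7] = [1764, 2016, 1764, 1008]
r7 m[φ1→X9] = [2646, 3920, 3072, 2304]
r7 m[φ2→X9] = [9, 7, 9, 8]
r7 m[φ2→X13] = [705600, 987840, 774144, 580608]
r7 m[φ3→X9] = [4, 9, 9, 6]
r7 m[φ4→X9] = [3, 4, 3, 7]
r7 m[φ5→X7] = [4, 2, 3, 4]
r7 m[φ6→X8] = [9, 3, 4, 8]
r7 m[φ7→X7] = [7, 1, 2, 6]
r7 m[X8→φ0] = [9, 3, 4, 8]
r7 m[X8→φ6] = [74088, 148176, 246960, 96768]
r7 m[X7→φ0] = [49392, 4032, 10584, 24192]
r7 m[X7→φ1] = [560, 144, 378, 768]
r7 m[X7→φ5] = [246960, 145152, 222264, 193536]
r7 m[X7→φ7] = [141120, 290304, 333396, 129024]
r7 m[X9→φ1] = [108, 252, 243, 336]
r7 m[X9→φ2] = [31752, 141120, 82944, 96768]
r7 m[X9→φ3] = [71442, 109760, 82944, 129024]
r7 m[X9→φ4] = [95256, 246960, 248832, 110592]
r7 m[X13→φ2] = [1, 1, 1, 1]
r8 m[φ0→X8] = [74088, 148176, 246960, 96768]
r8 m[φ0→X7] = [20, 72, 63, 32]
r8 m[φ1→X7] = [1764, 2016, 1764, 1008]
r8 m[φ1→X9] = [2646, 3920, 3072, 2304]
r8 m[φ2→X9] = [9, 7, 9, 8]
r8 m[φ2→X13] = [705600, 987840, 774144, 580608]
r8 m[φ3→X9] = [4, 9, 9, 6]
r8 m[φ4→X9] = [3, 4, 3, 7]
r8 m[φ5→X7] = [4, 2, 3, 4]
r8 m[φ6→X8] = [9, 3, 4, 8]
r8 m[φ7→X7] = [7, 1, 2, 6]
r8 m[X8→φ0] = [9, 3, 4, 8]
r8 m[X8→φ6] = [74088, 148176, 246960, 96768]
r8 m[X7→φ0] = [49392, 4032, 10584, 24192]
r8 m[X7→φ1] = [560, 144, 378, 768]
r8 m[X7→φ5] = [246960, 145152, 222264, 193536]
r8 m[X7→φ7] = [141120, 290304, 333396, 129024]
r8 m[X9→φ1] = [108, 252, 243, 336]
r8 m[X9→φ2] = [31752, 141120, 82944, 96768]
r8 m[X9→φ3] = [71442, 109760, 82944, 129024]
r8 m[X9→φ4] = [95256, 246960, 248832, 110592]
r8 m[X13→φ2] = [1, 1, 1, 1]
fixed point reached at round 8
traceback from X8: (X8=2, X7=0, X9=1, X13=1), score=987840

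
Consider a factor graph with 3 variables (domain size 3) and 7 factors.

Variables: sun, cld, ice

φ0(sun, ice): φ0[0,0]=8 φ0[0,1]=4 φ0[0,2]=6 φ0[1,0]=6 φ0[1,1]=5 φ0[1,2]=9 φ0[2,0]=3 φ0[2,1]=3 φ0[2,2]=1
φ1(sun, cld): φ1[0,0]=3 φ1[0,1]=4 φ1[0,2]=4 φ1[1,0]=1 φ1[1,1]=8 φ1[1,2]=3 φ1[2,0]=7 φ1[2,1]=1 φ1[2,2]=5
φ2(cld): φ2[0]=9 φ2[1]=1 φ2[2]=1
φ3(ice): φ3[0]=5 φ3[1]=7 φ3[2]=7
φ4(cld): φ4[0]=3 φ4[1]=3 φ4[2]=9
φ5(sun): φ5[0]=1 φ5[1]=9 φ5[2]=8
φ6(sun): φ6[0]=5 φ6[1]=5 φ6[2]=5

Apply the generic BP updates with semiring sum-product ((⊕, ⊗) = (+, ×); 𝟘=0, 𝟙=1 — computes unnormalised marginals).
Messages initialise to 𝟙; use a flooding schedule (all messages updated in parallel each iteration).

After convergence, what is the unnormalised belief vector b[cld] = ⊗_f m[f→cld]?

init: all messages = 𝟙 over 3 values
r1 m[φ0→sun] = [18, 20, 7]
r1 m[φ0→ice] = [17, 12, 16]
r1 m[φ1→sun] = [11, 12, 13]
r1 m[φ1→cld] = [11, 13, 12]
r1 m[φ2→cld] = [9, 1, 1]
r1 m[φ3→ice] = [5, 7, 7]
r1 m[φ4→cld] = [3, 3, 9]
r1 m[φ5→sun] = [1, 9, 8]
r1 m[φ6→sun] = [5, 5, 5]
r1 m[sun→φ0] = [1, 1, 1]
r1 m[sun→φ1] = [1, 1, 1]
r1 m[sun→φ5] = [1, 1, 1]
r1 m[sun→φ6] = [1, 1, 1]
r1 m[cld→φ1] = [1, 1, 1]
r1 m[cld→φ2] = [1, 1, 1]
r1 m[cld→φ4] = [1, 1, 1]
r1 m[ice→φ0] = [1, 1, 1]
r1 m[ice→φ3] = [1, 1, 1]
r2 m[φ0→sun] = [18, 20, 7]
r2 m[φ0→ice] = [17, 12, 16]
r2 m[φ1→sun] = [11, 12, 13]
r2 m[φ1→cld] = [11, 13, 12]
r2 m[φ2→cld] = [9, 1, 1]
r2 m[φ3→ice] = [5, 7, 7]
r2 m[φ4→cld] = [3, 3, 9]
r2 m[φ5→sun] = [1, 9, 8]
r2 m[φ6→sun] = [5, 5, 5]
r2 m[sun→φ0] = [55, 540, 520]
r2 m[sun→φ1] = [90, 900, 280]
r2 m[sun→φ5] = [990, 1200, 455]
r2 m[sun→φ6] = [198, 2160, 728]
r2 m[cld→φ1] = [27, 3, 9]
r2 m[cld→φ2] = [33, 39, 108]
r2 m[cld→φ4] = [99, 13, 12]
r2 m[ice→φ0] = [5, 7, 7]
r2 m[ice→φ3] = [17, 12, 16]
r3 m[φ0→sun] = [110, 128, 43]
r3 m[φ0→ice] = [5240, 4480, 5710]
r3 m[φ1→sun] = [129, 78, 237]
r3 m[φ1→cld] = [3130, 7840, 4460]
r3 m[φ2→cld] = [9, 1, 1]
r3 m[φ3→ice] = [5, 7, 7]
r3 m[φ4→cld] = [3, 3, 9]
r3 m[φ5→sun] = [1, 9, 8]
r3 m[φ6→sun] = [5, 5, 5]
r3 m[sun→φ0] = [55, 540, 520]
r3 m[sun→φ1] = [90, 900, 280]
r3 m[sun→φ5] = [990, 1200, 455]
r3 m[sun→φ6] = [198, 2160, 728]
r3 m[cld→φ1] = [27, 3, 9]
r3 m[cld→φ2] = [33, 39, 108]
r3 m[cld→φ4] = [99, 13, 12]
r3 m[ice→φ0] = [5, 7, 7]
r3 m[ice→φ3] = [17, 12, 16]
r4 m[φ0→sun] = [110, 128, 43]
r4 m[φ0→ice] = [5240, 4480, 5710]
r4 m[φ1→sun] = [129, 78, 237]
r4 m[φ1→cld] = [3130, 7840, 4460]
r4 m[φ2→cld] = [9, 1, 1]
r4 m[φ3→ice] = [5, 7, 7]
r4 m[φ4→cld] = [3, 3, 9]
r4 m[φ5→sun] = [1, 9, 8]
r4 m[φ6→sun] = [5, 5, 5]
r4 m[sun→φ0] = [645, 3510, 9480]
r4 m[sun→φ1] = [550, 5760, 1720]
r4 m[sun→φ5] = [70950, 49920, 50955]
r4 m[sun→φ6] = [14190, 89856, 81528]
r4 m[cld→φ1] = [27, 3, 9]
r4 m[cld→φ2] = [9390, 23520, 40140]
r4 m[cld→φ4] = [28170, 7840, 4460]
r4 m[ice→φ0] = [5, 7, 7]
r4 m[ice→φ3] = [5240, 4480, 5710]
r5 m[φ0→sun] = [110, 128, 43]
r5 m[φ0→ice] = [54660, 48570, 44940]
r5 m[φ1→sun] = [129, 78, 237]
r5 m[φ1→cld] = [19450, 50000, 28080]
r5 m[φ2→cld] = [9, 1, 1]
r5 m[φ3→ice] = [5, 7, 7]
r5 m[φ4→cld] = [3, 3, 9]
r5 m[φ5→sun] = [1, 9, 8]
r5 m[φ6→sun] = [5, 5, 5]
r5 m[sun→φ0] = [645, 3510, 9480]
r5 m[sun→φ1] = [550, 5760, 1720]
r5 m[sun→φ5] = [70950, 49920, 50955]
r5 m[sun→φ6] = [14190, 89856, 81528]
r5 m[cld→φ1] = [27, 3, 9]
r5 m[cld→φ2] = [9390, 23520, 40140]
r5 m[cld→φ4] = [28170, 7840, 4460]
r5 m[ice→φ0] = [5, 7, 7]
r5 m[ice→φ3] = [5240, 4480, 5710]
r6 m[φ0→sun] = [110, 128, 43]
r6 m[φ0→ice] = [54660, 48570, 44940]
r6 m[φ1→sun] = [129, 78, 237]
r6 m[φ1→cld] = [19450, 50000, 28080]
r6 m[φ2→cld] = [9, 1, 1]
r6 m[φ3→ice] = [5, 7, 7]
r6 m[φ4→cld] = [3, 3, 9]
r6 m[φ5→sun] = [1, 9, 8]
r6 m[φ6→sun] = [5, 5, 5]
r6 m[sun→φ0] = [645, 3510, 9480]
r6 m[sun→φ1] = [550, 5760, 1720]
r6 m[sun→φ5] = [70950, 49920, 50955]
r6 m[sun→φ6] = [14190, 89856, 81528]
r6 m[cld→φ1] = [27, 3, 9]
r6 m[cld→φ2] = [58350, 150000, 252720]
r6 m[cld→φ4] = [175050, 50000, 28080]
r6 m[ice→φ0] = [5, 7, 7]
r6 m[ice→φ3] = [54660, 48570, 44940]
r7 m[φ0→sun] = [110, 128, 43]
r7 m[φ0→ice] = [54660, 48570, 44940]
r7 m[φ1→sun] = [129, 78, 237]
r7 m[φ1→cld] = [19450, 50000, 28080]
r7 m[φ2→cld] = [9, 1, 1]
r7 m[φ3→ice] = [5, 7, 7]
r7 m[φ4→cld] = [3, 3, 9]
r7 m[φ5→sun] = [1, 9, 8]
r7 m[φ6→sun] = [5, 5, 5]
r7 m[sun→φ0] = [645, 3510, 9480]
r7 m[sun→φ1] = [550, 5760, 1720]
r7 m[sun→φ5] = [70950, 49920, 50955]
r7 m[sun→φ6] = [14190, 89856, 81528]
r7 m[cld→φ1] = [27, 3, 9]
r7 m[cld→φ2] = [58350, 150000, 252720]
r7 m[cld→φ4] = [175050, 50000, 28080]
r7 m[ice→φ0] = [5, 7, 7]
r7 m[ice→φ3] = [54660, 48570, 44940]
fixed point reached at round 7
b[cld] = ⊗ incoming = [525150, 150000, 252720]

b[cld] = [525150, 150000, 252720]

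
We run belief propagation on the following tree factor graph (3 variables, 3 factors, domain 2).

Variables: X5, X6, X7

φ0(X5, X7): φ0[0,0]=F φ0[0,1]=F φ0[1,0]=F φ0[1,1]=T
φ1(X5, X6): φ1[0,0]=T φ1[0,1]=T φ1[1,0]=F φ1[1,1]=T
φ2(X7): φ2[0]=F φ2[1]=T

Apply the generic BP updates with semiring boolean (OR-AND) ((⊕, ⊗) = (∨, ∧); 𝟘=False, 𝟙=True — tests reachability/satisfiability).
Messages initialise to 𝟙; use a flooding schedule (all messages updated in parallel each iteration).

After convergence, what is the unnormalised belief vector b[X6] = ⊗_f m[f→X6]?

init: all messages = 𝟙 over 2 values
r1 m[φ0→X5] = [F, T]
r1 m[φ0→X7] = [F, T]
r1 m[φ1→X5] = [T, T]
r1 m[φ1→X6] = [T, T]
r1 m[φ2→X7] = [F, T]
r1 m[X5→φ0] = [T, T]
r1 m[X5→φ1] = [T, T]
r1 m[X6→φ1] = [T, T]
r1 m[X7→φ0] = [T, T]
r1 m[X7→φ2] = [T, T]
r2 m[φ0→X5] = [F, T]
r2 m[φ0→X7] = [F, T]
r2 m[φ1→X5] = [T, T]
r2 m[φ1→X6] = [T, T]
r2 m[φ2→X7] = [F, T]
r2 m[X5→φ0] = [T, T]
r2 m[X5→φ1] = [F, T]
r2 m[X6→φ1] = [T, T]
r2 m[X7→φ0] = [F, T]
r2 m[X7→φ2] = [F, T]
r3 m[φ0→X5] = [F, T]
r3 m[φ0→X7] = [F, T]
r3 m[φ1→X5] = [T, T]
r3 m[φ1→X6] = [F, T]
r3 m[φ2→X7] = [F, T]
r3 m[X5→φ0] = [T, T]
r3 m[X5→φ1] = [F, T]
r3 m[X6→φ1] = [T, T]
r3 m[X7→φ0] = [F, T]
r3 m[X7→φ2] = [F, T]
r4 m[φ0→X5] = [F, T]
r4 m[φ0→X7] = [F, T]
r4 m[φ1→X5] = [T, T]
r4 m[φ1→X6] = [F, T]
r4 m[φ2→X7] = [F, T]
r4 m[X5→φ0] = [T, T]
r4 m[X5→φ1] = [F, T]
r4 m[X6→φ1] = [T, T]
r4 m[X7→φ0] = [F, T]
r4 m[X7→φ2] = [F, T]
fixed point reached at round 4
b[X6] = ⊗ incoming = [F, T]

b[X6] = [F, T]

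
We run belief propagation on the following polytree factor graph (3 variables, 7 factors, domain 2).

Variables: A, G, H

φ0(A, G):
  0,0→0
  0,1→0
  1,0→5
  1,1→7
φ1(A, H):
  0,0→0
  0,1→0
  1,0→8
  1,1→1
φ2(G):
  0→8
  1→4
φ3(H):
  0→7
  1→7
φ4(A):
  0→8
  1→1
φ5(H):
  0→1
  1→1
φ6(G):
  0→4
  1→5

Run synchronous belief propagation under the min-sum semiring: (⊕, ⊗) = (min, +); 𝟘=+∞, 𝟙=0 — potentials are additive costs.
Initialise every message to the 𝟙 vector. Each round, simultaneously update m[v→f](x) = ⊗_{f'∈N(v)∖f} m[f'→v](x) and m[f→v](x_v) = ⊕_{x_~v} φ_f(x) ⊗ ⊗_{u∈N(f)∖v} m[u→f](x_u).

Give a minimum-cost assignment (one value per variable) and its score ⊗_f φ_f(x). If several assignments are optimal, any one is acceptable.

init: all messages = 𝟙 over 2 values
r1 m[φ0→A] = [0, 5]
r1 m[φ0→G] = [0, 0]
r1 m[φ1→A] = [0, 1]
r1 m[φ1→H] = [0, 0]
r1 m[φ2→G] = [8, 4]
r1 m[φ3→H] = [7, 7]
r1 m[φ4→A] = [8, 1]
r1 m[φ5→H] = [1, 1]
r1 m[φ6→G] = [4, 5]
r1 m[A→φ0] = [0, 0]
r1 m[A→φ1] = [0, 0]
r1 m[A→φ4] = [0, 0]
r1 m[G→φ0] = [0, 0]
r1 m[G→φ2] = [0, 0]
r1 m[G→φ6] = [0, 0]
r1 m[H→φ1] = [0, 0]
r1 m[H→φ3] = [0, 0]
r1 m[H→φ5] = [0, 0]
r2 m[φ0→A] = [0, 5]
r2 m[φ0→G] = [0, 0]
r2 m[φ1→A] = [0, 1]
r2 m[φ1→H] = [0, 0]
r2 m[φ2→G] = [8, 4]
r2 m[φ3→H] = [7, 7]
r2 m[φ4→A] = [8, 1]
r2 m[φ5→H] = [1, 1]
r2 m[φ6→G] = [4, 5]
r2 m[A→φ0] = [8, 2]
r2 m[A→φ1] = [8, 6]
r2 m[A→φ4] = [0, 6]
r2 m[G→φ0] = [12, 9]
r2 m[G→φ2] = [4, 5]
r2 m[G→φ6] = [8, 4]
r2 m[H→φ1] = [8, 8]
r2 m[H→φ3] = [1, 1]
r2 m[H→φ5] = [7, 7]
r3 m[φ0→A] = [9, 16]
r3 m[φ0→G] = [7, 8]
r3 m[φ1→A] = [8, 9]
r3 m[φ1→H] = [8, 7]
r3 m[φ2→G] = [8, 4]
r3 m[φ3→H] = [7, 7]
r3 m[φ4→A] = [8, 1]
r3 m[φ5→H] = [1, 1]
r3 m[φ6→G] = [4, 5]
r3 m[A→φ0] = [8, 2]
r3 m[A→φ1] = [8, 6]
r3 m[A→φ4] = [0, 6]
r3 m[G→φ0] = [12, 9]
r3 m[G→φ2] = [4, 5]
r3 m[G→φ6] = [8, 4]
r3 m[H→φ1] = [8, 8]
r3 m[H→φ3] = [1, 1]
r3 m[H→φ5] = [7, 7]
r4 m[φ0→A] = [9, 16]
r4 m[φ0→G] = [7, 8]
r4 m[φ1→A] = [8, 9]
r4 m[φ1→H] = [8, 7]
r4 m[φ2→G] = [8, 4]
r4 m[φ3→H] = [7, 7]
r4 m[φ4→A] = [8, 1]
r4 m[φ5→H] = [1, 1]
r4 m[φ6→G] = [4, 5]
r4 m[A→φ0] = [16, 10]
r4 m[A→φ1] = [17, 17]
r4 m[A→φ4] = [17, 25]
r4 m[G→φ0] = [12, 9]
r4 m[G→φ2] = [11, 13]
r4 m[G→φ6] = [15, 12]
r4 m[H→φ1] = [8, 8]
r4 m[H→φ3] = [9, 8]
r4 m[H→φ5] = [15, 14]
r5 m[φ0→A] = [9, 16]
r5 m[φ0→G] = [15, 16]
r5 m[φ1→A] = [8, 9]
r5 m[φ1→H] = [17, 17]
r5 m[φ2→G] = [8, 4]
r5 m[φ3→H] = [7, 7]
r5 m[φ4→A] = [8, 1]
r5 m[φ5→H] = [1, 1]
r5 m[φ6→G] = [4, 5]
r5 m[A→φ0] = [16, 10]
r5 m[A→φ1] = [17, 17]
r5 m[A→φ4] = [17, 25]
r5 m[G→φ0] = [12, 9]
r5 m[G→φ2] = [11, 13]
r5 m[G→φ6] = [15, 12]
r5 m[H→φ1] = [8, 8]
r5 m[H→φ3] = [9, 8]
r5 m[H→φ5] = [15, 14]
r6 m[φ0→A] = [9, 16]
r6 m[φ0→G] = [15, 16]
r6 m[φ1→A] = [8, 9]
r6 m[φ1→H] = [17, 17]
r6 m[φ2→G] = [8, 4]
r6 m[φ3→H] = [7, 7]
r6 m[φ4→A] = [8, 1]
r6 m[φ5→H] = [1, 1]
r6 m[φ6→G] = [4, 5]
r6 m[A→φ0] = [16, 10]
r6 m[A→φ1] = [17, 17]
r6 m[A→φ4] = [17, 25]
r6 m[G→φ0] = [12, 9]
r6 m[G→φ2] = [19, 21]
r6 m[G→φ6] = [23, 20]
r6 m[H→φ1] = [8, 8]
r6 m[H→φ3] = [18, 18]
r6 m[H→φ5] = [24, 24]
r7 m[φ0→A] = [9, 16]
r7 m[φ0→G] = [15, 16]
r7 m[φ1→A] = [8, 9]
r7 m[φ1→H] = [17, 17]
r7 m[φ2→G] = [8, 4]
r7 m[φ3→H] = [7, 7]
r7 m[φ4→A] = [8, 1]
r7 m[φ5→H] = [1, 1]
r7 m[φ6→G] = [4, 5]
r7 m[A→φ0] = [16, 10]
r7 m[A→φ1] = [17, 17]
r7 m[A→φ4] = [17, 25]
r7 m[G→φ0] = [12, 9]
r7 m[G→φ2] = [19, 21]
r7 m[G→φ6] = [23, 20]
r7 m[H→φ1] = [8, 8]
r7 m[H→φ3] = [18, 18]
r7 m[H→φ5] = [24, 24]
fixed point reached at round 7
traceback from A: (A=0, G=1, H=0), score=25

assignment: (A=0, G=1, H=0); score = 25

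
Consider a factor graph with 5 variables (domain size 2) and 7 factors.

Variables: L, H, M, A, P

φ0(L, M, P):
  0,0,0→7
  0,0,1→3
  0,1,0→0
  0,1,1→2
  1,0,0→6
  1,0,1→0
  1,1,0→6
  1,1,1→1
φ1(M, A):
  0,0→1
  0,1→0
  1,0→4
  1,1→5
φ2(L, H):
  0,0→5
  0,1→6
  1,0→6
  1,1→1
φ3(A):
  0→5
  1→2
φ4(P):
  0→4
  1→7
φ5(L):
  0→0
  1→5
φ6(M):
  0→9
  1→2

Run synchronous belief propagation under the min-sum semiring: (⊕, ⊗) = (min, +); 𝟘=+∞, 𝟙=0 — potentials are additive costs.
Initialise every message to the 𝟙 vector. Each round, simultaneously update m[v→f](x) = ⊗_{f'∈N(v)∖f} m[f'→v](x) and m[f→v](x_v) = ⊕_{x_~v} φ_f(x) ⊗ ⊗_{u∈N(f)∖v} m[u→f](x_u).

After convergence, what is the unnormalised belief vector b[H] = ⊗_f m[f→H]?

b[H] = [18, 19]

init: all messages = 𝟙 over 2 values
r1 m[φ0→L] = [0, 0]
r1 m[φ0→M] = [0, 0]
r1 m[φ0→P] = [0, 0]
r1 m[φ1→M] = [0, 4]
r1 m[φ1→A] = [1, 0]
r1 m[φ2→L] = [5, 1]
r1 m[φ2→H] = [5, 1]
r1 m[φ3→A] = [5, 2]
r1 m[φ4→P] = [4, 7]
r1 m[φ5→L] = [0, 5]
r1 m[φ6→M] = [9, 2]
r1 m[L→φ0] = [0, 0]
r1 m[L→φ2] = [0, 0]
r1 m[L→φ5] = [0, 0]
r1 m[H→φ2] = [0, 0]
r1 m[M→φ0] = [0, 0]
r1 m[M→φ1] = [0, 0]
r1 m[M→φ6] = [0, 0]
r1 m[A→φ1] = [0, 0]
r1 m[A→φ3] = [0, 0]
r1 m[P→φ0] = [0, 0]
r1 m[P→φ4] = [0, 0]
r2 m[φ0→L] = [0, 0]
r2 m[φ0→M] = [0, 0]
r2 m[φ0→P] = [0, 0]
r2 m[φ1→M] = [0, 4]
r2 m[φ1→A] = [1, 0]
r2 m[φ2→L] = [5, 1]
r2 m[φ2→H] = [5, 1]
r2 m[φ3→A] = [5, 2]
r2 m[φ4→P] = [4, 7]
r2 m[φ5→L] = [0, 5]
r2 m[φ6→M] = [9, 2]
r2 m[L→φ0] = [5, 6]
r2 m[L→φ2] = [0, 5]
r2 m[L→φ5] = [5, 1]
r2 m[H→φ2] = [0, 0]
r2 m[M→φ0] = [9, 6]
r2 m[M→φ1] = [9, 2]
r2 m[M→φ6] = [0, 4]
r2 m[A→φ1] = [5, 2]
r2 m[A→φ3] = [1, 0]
r2 m[P→φ0] = [4, 7]
r2 m[P→φ4] = [0, 0]
r3 m[φ0→L] = [10, 14]
r3 m[φ0→M] = [13, 9]
r3 m[φ0→P] = [11, 13]
r3 m[φ1→M] = [2, 7]
r3 m[φ1→A] = [6, 7]
r3 m[φ2→L] = [5, 1]
r3 m[φ2→H] = [5, 6]
r3 m[φ3→A] = [5, 2]
r3 m[φ4→P] = [4, 7]
r3 m[φ5→L] = [0, 5]
r3 m[φ6→M] = [9, 2]
r3 m[L→φ0] = [5, 6]
r3 m[L→φ2] = [0, 5]
r3 m[L→φ5] = [5, 1]
r3 m[H→φ2] = [0, 0]
r3 m[M→φ0] = [9, 6]
r3 m[M→φ1] = [9, 2]
r3 m[M→φ6] = [0, 4]
r3 m[A→φ1] = [5, 2]
r3 m[A→φ3] = [1, 0]
r3 m[P→φ0] = [4, 7]
r3 m[P→φ4] = [0, 0]
r4 m[φ0→L] = [10, 14]
r4 m[φ0→M] = [13, 9]
r4 m[φ0→P] = [11, 13]
r4 m[φ1→M] = [2, 7]
r4 m[φ1→A] = [6, 7]
r4 m[φ2→L] = [5, 1]
r4 m[φ2→H] = [5, 6]
r4 m[φ3→A] = [5, 2]
r4 m[φ4→P] = [4, 7]
r4 m[φ5→L] = [0, 5]
r4 m[φ6→M] = [9, 2]
r4 m[L→φ0] = [5, 6]
r4 m[L→φ2] = [10, 19]
r4 m[L→φ5] = [15, 15]
r4 m[H→φ2] = [0, 0]
r4 m[M→φ0] = [11, 9]
r4 m[M→φ1] = [22, 11]
r4 m[M→φ6] = [15, 16]
r4 m[A→φ1] = [5, 2]
r4 m[A→φ3] = [6, 7]
r4 m[P→φ0] = [4, 7]
r4 m[P→φ4] = [11, 13]
r5 m[φ0→L] = [13, 17]
r5 m[φ0→M] = [13, 9]
r5 m[φ0→P] = [14, 16]
r5 m[φ1→M] = [2, 7]
r5 m[φ1→A] = [15, 16]
r5 m[φ2→L] = [5, 1]
r5 m[φ2→H] = [15, 16]
r5 m[φ3→A] = [5, 2]
r5 m[φ4→P] = [4, 7]
r5 m[φ5→L] = [0, 5]
r5 m[φ6→M] = [9, 2]
r5 m[L→φ0] = [5, 6]
r5 m[L→φ2] = [10, 19]
r5 m[L→φ5] = [15, 15]
r5 m[H→φ2] = [0, 0]
r5 m[M→φ0] = [11, 9]
r5 m[M→φ1] = [22, 11]
r5 m[M→φ6] = [15, 16]
r5 m[A→φ1] = [5, 2]
r5 m[A→φ3] = [6, 7]
r5 m[P→φ0] = [4, 7]
r5 m[P→φ4] = [11, 13]
r6 m[φ0→L] = [13, 17]
r6 m[φ0→M] = [13, 9]
r6 m[φ0→P] = [14, 16]
r6 m[φ1→M] = [2, 7]
r6 m[φ1→A] = [15, 16]
r6 m[φ2→L] = [5, 1]
r6 m[φ2→H] = [15, 16]
r6 m[φ3→A] = [5, 2]
r6 m[φ4→P] = [4, 7]
r6 m[φ5→L] = [0, 5]
r6 m[φ6→M] = [9, 2]
r6 m[L→φ0] = [5, 6]
r6 m[L→φ2] = [13, 22]
r6 m[L→φ5] = [18, 18]
r6 m[H→φ2] = [0, 0]
r6 m[M→φ0] = [11, 9]
r6 m[M→φ1] = [22, 11]
r6 m[M→φ6] = [15, 16]
r6 m[A→φ1] = [5, 2]
r6 m[A→φ3] = [15, 16]
r6 m[P→φ0] = [4, 7]
r6 m[P→φ4] = [14, 16]
r7 m[φ0→L] = [13, 17]
r7 m[φ0→M] = [13, 9]
r7 m[φ0→P] = [14, 16]
r7 m[φ1→M] = [2, 7]
r7 m[φ1→A] = [15, 16]
r7 m[φ2→L] = [5, 1]
r7 m[φ2→H] = [18, 19]
r7 m[φ3→A] = [5, 2]
r7 m[φ4→P] = [4, 7]
r7 m[φ5→L] = [0, 5]
r7 m[φ6→M] = [9, 2]
r7 m[L→φ0] = [5, 6]
r7 m[L→φ2] = [13, 22]
r7 m[L→φ5] = [18, 18]
r7 m[H→φ2] = [0, 0]
r7 m[M→φ0] = [11, 9]
r7 m[M→φ1] = [22, 11]
r7 m[M→φ6] = [15, 16]
r7 m[A→φ1] = [5, 2]
r7 m[A→φ3] = [15, 16]
r7 m[P→φ0] = [4, 7]
r7 m[P→φ4] = [14, 16]
r8 m[φ0→L] = [13, 17]
r8 m[φ0→M] = [13, 9]
r8 m[φ0→P] = [14, 16]
r8 m[φ1→M] = [2, 7]
r8 m[φ1→A] = [15, 16]
r8 m[φ2→L] = [5, 1]
r8 m[φ2→H] = [18, 19]
r8 m[φ3→A] = [5, 2]
r8 m[φ4→P] = [4, 7]
r8 m[φ5→L] = [0, 5]
r8 m[φ6→M] = [9, 2]
r8 m[L→φ0] = [5, 6]
r8 m[L→φ2] = [13, 22]
r8 m[L→φ5] = [18, 18]
r8 m[H→φ2] = [0, 0]
r8 m[M→φ0] = [11, 9]
r8 m[M→φ1] = [22, 11]
r8 m[M→φ6] = [15, 16]
r8 m[A→φ1] = [5, 2]
r8 m[A→φ3] = [15, 16]
r8 m[P→φ0] = [4, 7]
r8 m[P→φ4] = [14, 16]
fixed point reached at round 8
b[H] = ⊗ incoming = [18, 19]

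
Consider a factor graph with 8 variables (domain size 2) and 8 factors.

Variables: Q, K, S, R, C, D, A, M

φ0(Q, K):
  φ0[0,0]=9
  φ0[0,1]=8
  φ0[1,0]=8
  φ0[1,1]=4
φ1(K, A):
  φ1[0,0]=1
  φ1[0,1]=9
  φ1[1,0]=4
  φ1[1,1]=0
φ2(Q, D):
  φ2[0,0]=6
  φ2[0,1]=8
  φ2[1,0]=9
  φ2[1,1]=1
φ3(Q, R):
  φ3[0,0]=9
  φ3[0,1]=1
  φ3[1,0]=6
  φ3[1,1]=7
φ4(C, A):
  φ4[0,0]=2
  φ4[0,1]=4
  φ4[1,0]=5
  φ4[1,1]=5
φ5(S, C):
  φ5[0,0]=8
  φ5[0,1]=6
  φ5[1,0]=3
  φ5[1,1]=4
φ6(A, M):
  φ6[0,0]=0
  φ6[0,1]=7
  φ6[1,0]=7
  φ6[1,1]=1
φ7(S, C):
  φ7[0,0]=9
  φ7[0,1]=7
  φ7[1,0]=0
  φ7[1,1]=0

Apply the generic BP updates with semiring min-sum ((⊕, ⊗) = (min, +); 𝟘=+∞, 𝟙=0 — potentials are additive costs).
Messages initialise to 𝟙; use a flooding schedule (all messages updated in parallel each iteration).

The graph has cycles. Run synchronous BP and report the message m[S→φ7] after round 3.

init: all messages = 𝟙 over 2 values
r1 m[φ0→Q] = [8, 4]
r1 m[φ0→K] = [8, 4]
r1 m[φ1→K] = [1, 0]
r1 m[φ1→A] = [1, 0]
r1 m[φ2→Q] = [6, 1]
r1 m[φ2→D] = [6, 1]
r1 m[φ3→Q] = [1, 6]
r1 m[φ3→R] = [6, 1]
r1 m[φ4→C] = [2, 5]
r1 m[φ4→A] = [2, 4]
r1 m[φ5→S] = [6, 3]
r1 m[φ5→C] = [3, 4]
r1 m[φ6→A] = [0, 1]
r1 m[φ6→M] = [0, 1]
r1 m[φ7→S] = [7, 0]
r1 m[φ7→C] = [0, 0]
r1 m[Q→φ0] = [0, 0]
r1 m[Q→φ2] = [0, 0]
r1 m[Q→φ3] = [0, 0]
r1 m[K→φ0] = [0, 0]
r1 m[K→φ1] = [0, 0]
r1 m[S→φ5] = [0, 0]
r1 m[S→φ7] = [0, 0]
r1 m[R→φ3] = [0, 0]
r1 m[C→φ4] = [0, 0]
r1 m[C→φ5] = [0, 0]
r1 m[C→φ7] = [0, 0]
r1 m[D→φ2] = [0, 0]
r1 m[A→φ1] = [0, 0]
r1 m[A→φ4] = [0, 0]
r1 m[A→φ6] = [0, 0]
r1 m[M→φ6] = [0, 0]
r2 m[φ0→Q] = [8, 4]
r2 m[φ0→K] = [8, 4]
r2 m[φ1→K] = [1, 0]
r2 m[φ1→A] = [1, 0]
r2 m[φ2→Q] = [6, 1]
r2 m[φ2→D] = [6, 1]
r2 m[φ3→Q] = [1, 6]
r2 m[φ3→R] = [6, 1]
r2 m[φ4→C] = [2, 5]
r2 m[φ4→A] = [2, 4]
r2 m[φ5→S] = [6, 3]
r2 m[φ5→C] = [3, 4]
r2 m[φ6→A] = [0, 1]
r2 m[φ6→M] = [0, 1]
r2 m[φ7→S] = [7, 0]
r2 m[φ7→C] = [0, 0]
r2 m[Q→φ0] = [7, 7]
r2 m[Q→φ2] = [9, 10]
r2 m[Q→φ3] = [14, 5]
r2 m[K→φ0] = [1, 0]
r2 m[K→φ1] = [8, 4]
r2 m[S→φ5] = [7, 0]
r2 m[S→φ7] = [6, 3]
r2 m[R→φ3] = [0, 0]
r2 m[C→φ4] = [3, 4]
r2 m[C→φ5] = [2, 5]
r2 m[C→φ7] = [5, 9]
r2 m[D→φ2] = [0, 0]
r2 m[A→φ1] = [2, 5]
r2 m[A→φ4] = [1, 1]
r2 m[A→φ6] = [3, 4]
r2 m[M→φ6] = [0, 0]
r3 m[φ0→Q] = [8, 4]
r3 m[φ0→K] = [15, 11]
r3 m[φ1→K] = [3, 5]
r3 m[φ1→A] = [8, 4]
r3 m[φ2→Q] = [6, 1]
r3 m[φ2→D] = [15, 11]
r3 m[φ3→Q] = [1, 6]
r3 m[φ3→R] = [11, 12]
r3 m[φ4→C] = [3, 6]
r3 m[φ4→A] = [5, 7]
r3 m[φ5→S] = [10, 5]
r3 m[φ5→C] = [3, 4]
r3 m[φ6→A] = [0, 1]
r3 m[φ6→M] = [3, 5]
r3 m[φ7→S] = [14, 5]
r3 m[φ7→C] = [3, 3]
r3 m[Q→φ0] = [7, 7]
r3 m[Q→φ2] = [9, 10]
r3 m[Q→φ3] = [14, 5]
r3 m[K→φ0] = [1, 0]
r3 m[K→φ1] = [8, 4]
r3 m[S→φ5] = [7, 0]
r3 m[S→φ7] = [6, 3]
r3 m[R→φ3] = [0, 0]
r3 m[C→φ4] = [3, 4]
r3 m[C→φ5] = [2, 5]
r3 m[C→φ7] = [5, 9]
r3 m[D→φ2] = [0, 0]
r3 m[A→φ1] = [2, 5]
r3 m[A→φ4] = [1, 1]
r3 m[A→φ6] = [3, 4]
r3 m[M→φ6] = [0, 0]

message @ round 3 = [6, 3]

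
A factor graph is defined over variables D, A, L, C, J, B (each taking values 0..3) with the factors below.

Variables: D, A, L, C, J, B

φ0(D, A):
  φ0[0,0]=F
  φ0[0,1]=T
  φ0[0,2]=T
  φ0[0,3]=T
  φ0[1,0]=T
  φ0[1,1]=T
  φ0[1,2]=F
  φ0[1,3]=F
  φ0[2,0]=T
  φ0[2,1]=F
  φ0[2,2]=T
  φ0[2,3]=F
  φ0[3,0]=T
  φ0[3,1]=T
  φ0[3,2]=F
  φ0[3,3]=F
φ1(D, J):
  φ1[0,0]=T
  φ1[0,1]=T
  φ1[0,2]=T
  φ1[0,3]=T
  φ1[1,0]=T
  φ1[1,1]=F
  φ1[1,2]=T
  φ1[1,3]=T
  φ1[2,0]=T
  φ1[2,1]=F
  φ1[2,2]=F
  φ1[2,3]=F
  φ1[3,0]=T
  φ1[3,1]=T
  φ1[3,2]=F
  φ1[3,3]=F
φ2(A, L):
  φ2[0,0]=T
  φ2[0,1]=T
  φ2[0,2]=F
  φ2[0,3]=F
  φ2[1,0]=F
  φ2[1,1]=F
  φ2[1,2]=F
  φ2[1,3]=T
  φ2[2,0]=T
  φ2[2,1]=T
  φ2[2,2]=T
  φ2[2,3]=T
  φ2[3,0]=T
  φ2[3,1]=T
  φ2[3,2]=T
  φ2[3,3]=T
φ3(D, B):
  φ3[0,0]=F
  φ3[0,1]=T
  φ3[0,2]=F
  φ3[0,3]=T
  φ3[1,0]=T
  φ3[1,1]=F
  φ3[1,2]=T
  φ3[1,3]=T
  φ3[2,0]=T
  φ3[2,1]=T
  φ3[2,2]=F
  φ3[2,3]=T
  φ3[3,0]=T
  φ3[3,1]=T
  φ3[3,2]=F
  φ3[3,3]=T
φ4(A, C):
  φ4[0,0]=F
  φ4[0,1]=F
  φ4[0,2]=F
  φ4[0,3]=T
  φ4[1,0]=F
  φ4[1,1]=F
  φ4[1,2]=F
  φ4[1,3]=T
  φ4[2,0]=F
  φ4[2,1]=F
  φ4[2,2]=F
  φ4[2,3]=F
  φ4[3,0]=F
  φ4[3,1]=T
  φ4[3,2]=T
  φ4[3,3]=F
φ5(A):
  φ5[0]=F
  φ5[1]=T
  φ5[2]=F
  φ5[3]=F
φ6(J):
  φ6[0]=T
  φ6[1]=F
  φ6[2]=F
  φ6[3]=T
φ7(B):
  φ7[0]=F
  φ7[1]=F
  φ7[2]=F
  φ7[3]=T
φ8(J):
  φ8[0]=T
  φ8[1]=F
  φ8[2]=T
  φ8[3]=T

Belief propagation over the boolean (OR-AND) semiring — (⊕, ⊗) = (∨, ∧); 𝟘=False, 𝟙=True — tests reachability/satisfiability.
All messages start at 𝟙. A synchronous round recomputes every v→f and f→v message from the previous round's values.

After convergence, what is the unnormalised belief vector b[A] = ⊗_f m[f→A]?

b[A] = [F, T, F, F]

init: all messages = 𝟙 over 4 values
r1 m[φ0→D] = [T, T, T, T]
r1 m[φ0→A] = [T, T, T, T]
r1 m[φ1→D] = [T, T, T, T]
r1 m[φ1→J] = [T, T, T, T]
r1 m[φ2→A] = [T, T, T, T]
r1 m[φ2→L] = [T, T, T, T]
r1 m[φ3→D] = [T, T, T, T]
r1 m[φ3→B] = [T, T, T, T]
r1 m[φ4→A] = [T, T, F, T]
r1 m[φ4→C] = [F, T, T, T]
r1 m[φ5→A] = [F, T, F, F]
r1 m[φ6→J] = [T, F, F, T]
r1 m[φ7→B] = [F, F, F, T]
r1 m[φ8→J] = [T, F, T, T]
r1 m[D→φ0] = [T, T, T, T]
r1 m[D→φ1] = [T, T, T, T]
r1 m[D→φ3] = [T, T, T, T]
r1 m[A→φ0] = [T, T, T, T]
r1 m[A→φ2] = [T, T, T, T]
r1 m[A→φ4] = [T, T, T, T]
r1 m[A→φ5] = [T, T, T, T]
r1 m[L→φ2] = [T, T, T, T]
r1 m[C→φ4] = [T, T, T, T]
r1 m[J→φ1] = [T, T, T, T]
r1 m[J→φ6] = [T, T, T, T]
r1 m[J→φ8] = [T, T, T, T]
r1 m[B→φ3] = [T, T, T, T]
r1 m[B→φ7] = [T, T, T, T]
r2 m[φ0→D] = [T, T, T, T]
r2 m[φ0→A] = [T, T, T, T]
r2 m[φ1→D] = [T, T, T, T]
r2 m[φ1→J] = [T, T, T, T]
r2 m[φ2→A] = [T, T, T, T]
r2 m[φ2→L] = [T, T, T, T]
r2 m[φ3→D] = [T, T, T, T]
r2 m[φ3→B] = [T, T, T, T]
r2 m[φ4→A] = [T, T, F, T]
r2 m[φ4→C] = [F, T, T, T]
r2 m[φ5→A] = [F, T, F, F]
r2 m[φ6→J] = [T, F, F, T]
r2 m[φ7→B] = [F, F, F, T]
r2 m[φ8→J] = [T, F, T, T]
r2 m[D→φ0] = [T, T, T, T]
r2 m[D→φ1] = [T, T, T, T]
r2 m[D→φ3] = [T, T, T, T]
r2 m[A→φ0] = [F, T, F, F]
r2 m[A→φ2] = [F, T, F, F]
r2 m[A→φ4] = [F, T, F, F]
r2 m[A→φ5] = [T, T, F, T]
r2 m[L→φ2] = [T, T, T, T]
r2 m[C→φ4] = [T, T, T, T]
r2 m[J→φ1] = [T, F, F, T]
r2 m[J→φ6] = [T, F, T, T]
r2 m[J→φ8] = [T, F, F, T]
r2 m[B→φ3] = [F, F, F, T]
r2 m[B→φ7] = [T, T, T, T]
r3 m[φ0→D] = [T, T, F, T]
r3 m[φ0→A] = [T, T, T, T]
r3 m[φ1→D] = [T, T, T, T]
r3 m[φ1→J] = [T, T, T, T]
r3 m[φ2→A] = [T, T, T, T]
r3 m[φ2→L] = [F, F, F, T]
r3 m[φ3→D] = [T, T, T, T]
r3 m[φ3→B] = [T, T, T, T]
r3 m[φ4→A] = [T, T, F, T]
r3 m[φ4→C] = [F, F, F, T]
r3 m[φ5→A] = [F, T, F, F]
r3 m[φ6→J] = [T, F, F, T]
r3 m[φ7→B] = [F, F, F, T]
r3 m[φ8→J] = [T, F, T, T]
r3 m[D→φ0] = [T, T, T, T]
r3 m[D→φ1] = [T, T, T, T]
r3 m[D→φ3] = [T, T, T, T]
r3 m[A→φ0] = [F, T, F, F]
r3 m[A→φ2] = [F, T, F, F]
r3 m[A→φ4] = [F, T, F, F]
r3 m[A→φ5] = [T, T, F, T]
r3 m[L→φ2] = [T, T, T, T]
r3 m[C→φ4] = [T, T, T, T]
r3 m[J→φ1] = [T, F, F, T]
r3 m[J→φ6] = [T, F, T, T]
r3 m[J→φ8] = [T, F, F, T]
r3 m[B→φ3] = [F, F, F, T]
r3 m[B→φ7] = [T, T, T, T]
r4 m[φ0→D] = [T, T, F, T]
r4 m[φ0→A] = [T, T, T, T]
r4 m[φ1→D] = [T, T, T, T]
r4 m[φ1→J] = [T, T, T, T]
r4 m[φ2→A] = [T, T, T, T]
r4 m[φ2→L] = [F, F, F, T]
r4 m[φ3→D] = [T, T, T, T]
r4 m[φ3→B] = [T, T, T, T]
r4 m[φ4→A] = [T, T, F, T]
r4 m[φ4→C] = [F, F, F, T]
r4 m[φ5→A] = [F, T, F, F]
r4 m[φ6→J] = [T, F, F, T]
r4 m[φ7→B] = [F, F, F, T]
r4 m[φ8→J] = [T, F, T, T]
r4 m[D→φ0] = [T, T, T, T]
r4 m[D→φ1] = [T, T, F, T]
r4 m[D→φ3] = [T, T, F, T]
r4 m[A→φ0] = [F, T, F, F]
r4 m[A→φ2] = [F, T, F, F]
r4 m[A→φ4] = [F, T, F, F]
r4 m[A→φ5] = [T, T, F, T]
r4 m[L→φ2] = [T, T, T, T]
r4 m[C→φ4] = [T, T, T, T]
r4 m[J→φ1] = [T, F, F, T]
r4 m[J→φ6] = [T, F, T, T]
r4 m[J→φ8] = [T, F, F, T]
r4 m[B→φ3] = [F, F, F, T]
r4 m[B→φ7] = [T, T, T, T]
r5 m[φ0→D] = [T, T, F, T]
r5 m[φ0→A] = [T, T, T, T]
r5 m[φ1→D] = [T, T, T, T]
r5 m[φ1→J] = [T, T, T, T]
r5 m[φ2→A] = [T, T, T, T]
r5 m[φ2→L] = [F, F, F, T]
r5 m[φ3→D] = [T, T, T, T]
r5 m[φ3→B] = [T, T, T, T]
r5 m[φ4→A] = [T, T, F, T]
r5 m[φ4→C] = [F, F, F, T]
r5 m[φ5→A] = [F, T, F, F]
r5 m[φ6→J] = [T, F, F, T]
r5 m[φ7→B] = [F, F, F, T]
r5 m[φ8→J] = [T, F, T, T]
r5 m[D→φ0] = [T, T, T, T]
r5 m[D→φ1] = [T, T, F, T]
r5 m[D→φ3] = [T, T, F, T]
r5 m[A→φ0] = [F, T, F, F]
r5 m[A→φ2] = [F, T, F, F]
r5 m[A→φ4] = [F, T, F, F]
r5 m[A→φ5] = [T, T, F, T]
r5 m[L→φ2] = [T, T, T, T]
r5 m[C→φ4] = [T, T, T, T]
r5 m[J→φ1] = [T, F, F, T]
r5 m[J→φ6] = [T, F, T, T]
r5 m[J→φ8] = [T, F, F, T]
r5 m[B→φ3] = [F, F, F, T]
r5 m[B→φ7] = [T, T, T, T]
fixed point reached at round 5
b[A] = ⊗ incoming = [F, T, F, F]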